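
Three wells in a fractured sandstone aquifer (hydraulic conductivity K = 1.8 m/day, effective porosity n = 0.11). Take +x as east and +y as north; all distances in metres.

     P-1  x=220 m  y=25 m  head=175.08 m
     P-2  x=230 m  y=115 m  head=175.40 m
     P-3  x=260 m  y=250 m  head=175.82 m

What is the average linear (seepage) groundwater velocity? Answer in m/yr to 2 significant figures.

34 m/yr

With h = a·x + b·y + c and P-1 as origin, the differences give:
  10·a + 90·b = +0.32
  40·a + 225·b = +0.74
Eliminate b (×225 and ×90, subtract): -1350·a = 5.400 → a = ∂h/∂x = -0.004000
Back-substitute: b = ∂h/∂y = +0.004000.
|∇h| = √(-0.004000² + 0.004000²) = 0.005657
Seepage velocity v = K·i/n = 1.8 × 0.005657 / 0.11 = 0.09257 m/day = 33.81 m/yr.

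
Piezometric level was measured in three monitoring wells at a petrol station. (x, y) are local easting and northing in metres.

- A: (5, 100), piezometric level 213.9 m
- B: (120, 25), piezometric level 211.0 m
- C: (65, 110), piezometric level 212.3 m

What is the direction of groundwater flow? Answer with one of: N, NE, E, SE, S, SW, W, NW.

E

With h = a·x + b·y + c and A as origin, the differences give:
  115·a + (-75)·b = -2.9
  60·a + 10·b = -1.6
Eliminate b (×10 and ×(-75), subtract): 5650·a = -149.00 → a = ∂h/∂x = -0.02637
Back-substitute: b = ∂h/∂y = -0.001770.
Flow = −∇h = (+0.02637 east, +0.001770 north), which points east.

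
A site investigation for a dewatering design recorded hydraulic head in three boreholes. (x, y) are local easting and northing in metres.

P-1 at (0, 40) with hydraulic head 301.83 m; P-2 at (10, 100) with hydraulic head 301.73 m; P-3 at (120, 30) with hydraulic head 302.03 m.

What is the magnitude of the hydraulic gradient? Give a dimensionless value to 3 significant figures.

0.00244

Three-point gradient (reference P-1): Δ to P-2 = (10, 60, -0.10), Δ to P-3 = (120, -10, +0.20).
∂h/∂x = +0.001507, ∂h/∂y = -0.001918 (det = -7300).
|∇h| = √(0.001507² + -0.001918²) = 0.002439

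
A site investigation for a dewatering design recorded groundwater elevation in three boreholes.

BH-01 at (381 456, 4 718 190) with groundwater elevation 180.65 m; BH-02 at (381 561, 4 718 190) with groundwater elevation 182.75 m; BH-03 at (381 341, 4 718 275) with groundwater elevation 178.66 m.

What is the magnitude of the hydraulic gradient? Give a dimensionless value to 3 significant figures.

0.0203

Three-point gradient (reference BH-01): Δ to BH-02 = (105, 0, +2.10), Δ to BH-03 = (-115, 85, -1.99).
∂h/∂x = +0.02000, ∂h/∂y = +0.003647 (det = 8925).
|∇h| = √(0.02000² + 0.003647²) = 0.02033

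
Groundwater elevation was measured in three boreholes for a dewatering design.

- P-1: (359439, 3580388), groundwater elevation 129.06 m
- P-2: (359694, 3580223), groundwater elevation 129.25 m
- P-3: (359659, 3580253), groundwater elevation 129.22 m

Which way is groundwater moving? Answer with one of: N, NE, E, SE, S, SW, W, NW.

NW

Three-point gradient (reference P-1): Δ to P-2 = (255, -165, +0.19), Δ to P-3 = (220, -135, +0.16).
∂h/∂x = +0.0004000, ∂h/∂y = -0.0005333 (det = 1875).
Flow = −∇h = (-0.0004000 east, +0.0005333 north), which points northwest.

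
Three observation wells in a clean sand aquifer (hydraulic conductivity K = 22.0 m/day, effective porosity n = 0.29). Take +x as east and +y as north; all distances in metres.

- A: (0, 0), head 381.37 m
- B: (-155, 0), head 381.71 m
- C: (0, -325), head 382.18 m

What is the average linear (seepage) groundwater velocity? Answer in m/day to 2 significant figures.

0.25 m/day

∂h/∂x = (381.71 − 381.37) / (-155 − 0) = -0.002194
∂h/∂y = (382.18 − 381.37) / (-325 − 0) = -0.002492
|∇h| = √(-0.002194² + -0.002492²) = 0.00332
Seepage velocity v = K·i/n = 22.0 × 0.00332 / 0.29 = 0.2519 m/day.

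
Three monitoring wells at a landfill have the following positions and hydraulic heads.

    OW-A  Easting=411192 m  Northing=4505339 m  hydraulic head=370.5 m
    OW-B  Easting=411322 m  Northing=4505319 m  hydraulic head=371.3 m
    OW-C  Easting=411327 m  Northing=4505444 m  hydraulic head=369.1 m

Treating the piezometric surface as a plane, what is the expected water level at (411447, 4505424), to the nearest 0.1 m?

Three-point gradient (reference OW-A): Δ to OW-B = (130, -20, +0.8), Δ to OW-C = (135, 105, -1.4).
∂h/∂x = +0.003425, ∂h/∂y = -0.01774 (det = 16350).
h(411447, 4505424) = 370.5 + (+0.003425)·(255) + (-0.01774)·(85) = 370.5 +0.873 -1.508 = 369.866 m.

369.9 m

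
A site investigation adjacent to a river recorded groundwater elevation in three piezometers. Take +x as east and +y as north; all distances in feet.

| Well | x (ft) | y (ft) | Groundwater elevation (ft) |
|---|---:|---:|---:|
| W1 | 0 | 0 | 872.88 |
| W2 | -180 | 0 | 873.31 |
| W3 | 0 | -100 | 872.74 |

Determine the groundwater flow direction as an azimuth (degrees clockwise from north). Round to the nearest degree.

120°

∂h/∂x = (873.31 − 872.88) / (-180 − 0) = -0.002389
∂h/∂y = (872.74 − 872.88) / (-100 − 0) = +0.001400
Flow direction (−∇h) has components (+0.002389 E, -0.001400 N).
Azimuth = atan2(E, N) = atan2(+0.002389, -0.001400) = 120.4° ≈ 120°.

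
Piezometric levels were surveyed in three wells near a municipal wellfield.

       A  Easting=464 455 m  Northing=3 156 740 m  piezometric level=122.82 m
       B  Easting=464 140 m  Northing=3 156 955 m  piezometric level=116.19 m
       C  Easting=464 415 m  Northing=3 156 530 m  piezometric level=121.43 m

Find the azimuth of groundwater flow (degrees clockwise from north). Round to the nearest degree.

264°

Taking A as reference: B−A = (-315, 215, -6.63); C−A = (-40, -210, -1.39).
Determinant of the coordinate differences = (-315)·(-210) − (-40)·215 = 74750.
∂h/∂x = [(-6.63)·(-210) − (-1.39)·215] / 74750 = +0.02262
∂h/∂y = [(-315)·(-1.39) − (-40)·(-6.63)] / 74750 = +0.002310
Flow direction (−∇h) has components (-0.02262 E, -0.002310 N).
Azimuth = atan2(E, N) = atan2(-0.02262, -0.002310) = 264.2° ≈ 264°.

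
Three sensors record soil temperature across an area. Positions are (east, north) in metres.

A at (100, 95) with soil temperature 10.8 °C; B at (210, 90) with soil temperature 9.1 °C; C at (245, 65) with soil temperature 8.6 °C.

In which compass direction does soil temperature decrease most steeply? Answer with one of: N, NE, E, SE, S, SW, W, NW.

With T = a·x + b·y + c and A as origin, the differences give:
  110·a + (-5)·b = -1.7
  145·a + (-30)·b = -2.2
Eliminate b (×(-30) and ×(-5), subtract): -2575·a = 40.00 → a = ∂T/∂x = -0.01553
Back-substitute: b = ∂T/∂y = -0.001748.
Steepest decrease is along −∇f = (+0.01553 E, +0.001748 N) → east.

E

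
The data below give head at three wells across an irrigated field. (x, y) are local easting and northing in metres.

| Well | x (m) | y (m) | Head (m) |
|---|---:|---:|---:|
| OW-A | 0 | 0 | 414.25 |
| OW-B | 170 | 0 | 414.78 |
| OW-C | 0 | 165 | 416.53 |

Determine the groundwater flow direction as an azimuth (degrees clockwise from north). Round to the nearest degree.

193°

∂h/∂x = (414.78 − 414.25) / (170 − 0) = +0.003118
∂h/∂y = (416.53 − 414.25) / (165 − 0) = +0.01382
Flow direction (−∇h) has components (-0.003118 E, -0.01382 N).
Azimuth = atan2(E, N) = atan2(-0.003118, -0.01382) = 192.7° ≈ 193°.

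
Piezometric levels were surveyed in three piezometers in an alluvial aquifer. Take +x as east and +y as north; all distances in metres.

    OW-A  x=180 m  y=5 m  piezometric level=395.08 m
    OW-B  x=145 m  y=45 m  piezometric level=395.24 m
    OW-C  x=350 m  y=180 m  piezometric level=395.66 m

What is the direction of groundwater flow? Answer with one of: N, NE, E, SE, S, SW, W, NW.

Taking OW-A as reference: OW-B−OW-A = (-35, 40, +0.16); OW-C−OW-A = (170, 175, +0.58).
Determinant of the coordinate differences = (-35)·175 − 170·40 = -12925.
∂h/∂x = [(+0.16)·175 − (+0.58)·40] / -12925 = -0.0003714
∂h/∂y = [(-35)·(+0.58) − 170·(+0.16)] / -12925 = +0.003675
Flow = −∇h = (+0.0003714 east, -0.003675 north), which points south.

S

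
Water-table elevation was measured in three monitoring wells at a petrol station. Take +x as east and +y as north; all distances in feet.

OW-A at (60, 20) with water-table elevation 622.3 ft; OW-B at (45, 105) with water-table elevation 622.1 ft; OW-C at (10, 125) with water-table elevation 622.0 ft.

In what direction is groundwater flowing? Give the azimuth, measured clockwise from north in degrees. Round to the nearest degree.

321°

Differences from OW-A: to OW-B (Δx, Δy, Δh) = (-15, 85, -0.2); to OW-C = (-50, 105, -0.3).
Determinant of the coordinate differences = (-15)·105 − (-50)·85 = 2675.
∂h/∂x = [(-0.2)·105 − (-0.3)·85] / 2675 = +0.001682
∂h/∂y = [(-15)·(-0.3) − (-50)·(-0.2)] / 2675 = -0.002056
Flow direction (−∇h) has components (-0.001682 E, +0.002056 N).
Azimuth = atan2(E, N) = atan2(-0.001682, +0.002056) = 320.7° ≈ 321°.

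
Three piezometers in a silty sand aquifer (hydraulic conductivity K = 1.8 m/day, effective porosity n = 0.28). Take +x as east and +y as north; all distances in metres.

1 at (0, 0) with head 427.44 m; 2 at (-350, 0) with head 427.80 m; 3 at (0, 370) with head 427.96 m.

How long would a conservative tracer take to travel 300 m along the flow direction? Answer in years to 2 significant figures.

73 years

∂h/∂x = (427.80 − 427.44) / (-350 − 0) = -0.001029
∂h/∂y = (427.96 − 427.44) / (370 − 0) = +0.001405
|∇h| = √(-0.001029² + 0.001405²) = 0.001742
Seepage velocity v = K·i/n = 1.8 × 0.001742 / 0.28 = 0.0112 m/day.
t = 300 / 0.0112 = 2.679e+04 days = 73.3 years.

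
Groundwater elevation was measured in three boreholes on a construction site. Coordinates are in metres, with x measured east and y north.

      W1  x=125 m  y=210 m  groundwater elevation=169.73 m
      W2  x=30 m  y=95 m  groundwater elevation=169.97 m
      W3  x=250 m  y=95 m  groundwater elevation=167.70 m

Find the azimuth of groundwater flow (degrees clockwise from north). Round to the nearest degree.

122°

With h = a·x + b·y + c and W1 as origin, the differences give:
  (-95)·a + (-115)·b = +0.24
  125·a + (-115)·b = -2.03
Eliminate b (×(-115) and ×(-115), subtract): 25300·a = -261.050 → a = ∂h/∂x = -0.01032
Back-substitute: b = ∂h/∂y = +0.006437.
Flow direction (−∇h) has components (+0.01032 E, -0.006437 N).
Azimuth = atan2(E, N) = atan2(+0.01032, -0.006437) = 122.0° ≈ 122°.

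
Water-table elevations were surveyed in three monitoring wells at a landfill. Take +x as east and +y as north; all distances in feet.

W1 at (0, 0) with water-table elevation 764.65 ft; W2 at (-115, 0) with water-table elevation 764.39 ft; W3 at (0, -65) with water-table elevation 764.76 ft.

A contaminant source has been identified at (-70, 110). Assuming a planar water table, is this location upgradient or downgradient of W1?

downgradient

∂h/∂x = (764.39 − 764.65) / (-115 − 0) = +0.002261
∂h/∂y = (764.76 − 764.65) / (-65 − 0) = -0.001692
Head at (-70, 110) = 764.65 + (+0.002261)·(-70) + (-0.001692)·(110) = 764.31 ft.
That is lower than the 764.65 ft at W1, so the point is downgradient.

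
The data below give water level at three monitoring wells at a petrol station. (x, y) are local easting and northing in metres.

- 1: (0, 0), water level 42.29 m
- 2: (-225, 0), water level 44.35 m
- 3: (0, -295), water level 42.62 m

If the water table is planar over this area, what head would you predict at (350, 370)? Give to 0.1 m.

38.7 m

∂h/∂x = (44.35 − 42.29) / (-225 − 0) = -0.009156
∂h/∂y = (42.62 − 42.29) / (-295 − 0) = -0.001119
h(350, 370) = 42.29 + (-0.009156)·(350) + (-0.001119)·(370) = 42.29 -3.204 -0.414 = 38.672 m.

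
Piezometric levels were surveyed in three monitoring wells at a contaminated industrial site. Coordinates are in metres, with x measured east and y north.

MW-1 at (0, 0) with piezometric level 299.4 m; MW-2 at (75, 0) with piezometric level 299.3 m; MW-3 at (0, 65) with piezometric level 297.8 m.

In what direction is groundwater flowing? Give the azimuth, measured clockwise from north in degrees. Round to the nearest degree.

∂h/∂x = (299.3 − 299.4) / (75 − 0) = -0.001333
∂h/∂y = (297.8 − 299.4) / (65 − 0) = -0.02462
Flow direction (−∇h) has components (+0.001333 E, +0.02462 N).
Azimuth = atan2(E, N) = atan2(+0.001333, +0.02462) = 3.1° ≈ 003°.

003°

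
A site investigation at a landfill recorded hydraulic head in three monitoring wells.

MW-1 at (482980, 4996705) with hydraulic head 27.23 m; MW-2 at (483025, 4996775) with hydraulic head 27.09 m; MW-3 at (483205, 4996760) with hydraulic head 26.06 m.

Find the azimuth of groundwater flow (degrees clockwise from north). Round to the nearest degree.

106°

Taking MW-1 as reference: MW-2−MW-1 = (45, 70, -0.14); MW-3−MW-1 = (225, 55, -1.17).
Determinant of the coordinate differences = 45·55 − 225·70 = -13275.
∂h/∂x = [(-0.14)·55 − (-1.17)·70] / -13275 = -0.005589
∂h/∂y = [45·(-1.17) − 225·(-0.14)] / -13275 = +0.001593
Flow direction (−∇h) has components (+0.005589 E, -0.001593 N).
Azimuth = atan2(E, N) = atan2(+0.005589, -0.001593) = 105.9° ≈ 106°.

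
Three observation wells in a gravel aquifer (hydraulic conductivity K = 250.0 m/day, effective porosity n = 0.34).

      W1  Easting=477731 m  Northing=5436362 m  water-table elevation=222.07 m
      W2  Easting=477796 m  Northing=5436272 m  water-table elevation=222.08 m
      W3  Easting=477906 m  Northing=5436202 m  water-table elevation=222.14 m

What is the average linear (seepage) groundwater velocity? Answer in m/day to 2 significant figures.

With h = a·x + b·y + c and W1 as origin, the differences give:
  65·a + (-90)·b = +0.01
  175·a + (-160)·b = +0.07
Eliminate b (×(-160) and ×(-90), subtract): 5350·a = 4.700 → a = ∂h/∂x = +0.0008785
Back-substitute: b = ∂h/∂y = +0.0005234.
|∇h| = √(0.0008785² + 0.0005234²) = 0.001023
Seepage velocity v = K·i/n = 250.0 × 0.001023 / 0.34 = 0.7522 m/day.

0.75 m/day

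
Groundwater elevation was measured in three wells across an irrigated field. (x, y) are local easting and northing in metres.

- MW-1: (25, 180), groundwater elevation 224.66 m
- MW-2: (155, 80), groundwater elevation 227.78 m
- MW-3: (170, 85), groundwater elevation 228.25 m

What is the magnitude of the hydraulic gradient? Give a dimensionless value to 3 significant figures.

Differences from MW-1: to MW-2 (Δx, Δy, Δh) = (130, -100, +3.12); to MW-3 = (145, -95, +3.59).
Determinant of the coordinate differences = 130·(-95) − 145·(-100) = 2150.
∂h/∂x = [(+3.12)·(-95) − (+3.59)·(-100)] / 2150 = +0.02912
∂h/∂y = [130·(+3.59) − 145·(+3.12)] / 2150 = +0.006651
|∇h| = √(0.02912² + 0.006651²) = 0.02987

0.0299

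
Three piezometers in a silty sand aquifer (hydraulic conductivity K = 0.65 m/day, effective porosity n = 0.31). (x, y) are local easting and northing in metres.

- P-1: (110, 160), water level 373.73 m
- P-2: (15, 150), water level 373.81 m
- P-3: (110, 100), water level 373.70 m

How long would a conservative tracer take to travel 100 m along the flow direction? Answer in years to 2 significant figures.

Differences from P-1: to P-2 (Δx, Δy, Δh) = (-95, -10, +0.08); to P-3 = (0, -60, -0.03).
Determinant of the coordinate differences = (-95)·(-60) − 0·(-10) = 5700.
∂h/∂x = [(+0.08)·(-60) − (-0.03)·(-10)] / 5700 = -0.0008947
∂h/∂y = [(-95)·(-0.03) − 0·(+0.08)] / 5700 = +0.0005000
|∇h| = √(-0.0008947² + 0.0005000²) = 0.001025
Seepage velocity v = K·i/n = 0.65 × 0.001025 / 0.31 = 0.002149 m/day.
t = 100 / 0.002149 = 4.653e+04 days = 127 years.

130 years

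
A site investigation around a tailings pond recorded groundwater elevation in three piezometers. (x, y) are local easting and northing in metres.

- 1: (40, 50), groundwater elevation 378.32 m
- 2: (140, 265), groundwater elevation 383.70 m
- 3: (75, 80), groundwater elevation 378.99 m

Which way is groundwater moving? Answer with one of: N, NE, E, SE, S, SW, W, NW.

Three-point gradient (reference 1): Δ to 2 = (100, 215, +5.38), Δ to 3 = (35, 30, +0.67).
∂h/∂x = -0.003834, ∂h/∂y = +0.02681 (det = -4525).
Flow = −∇h = (+0.003834 east, -0.02681 north), which points south.

S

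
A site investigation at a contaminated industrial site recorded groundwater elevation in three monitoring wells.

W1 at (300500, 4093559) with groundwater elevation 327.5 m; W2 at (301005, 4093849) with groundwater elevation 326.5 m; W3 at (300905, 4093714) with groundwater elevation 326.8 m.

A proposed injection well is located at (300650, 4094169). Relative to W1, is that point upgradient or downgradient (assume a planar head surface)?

downgradient

Three-point gradient (reference W1): Δ to W2 = (505, 290, -1.0), Δ to W3 = (405, 155, -0.7).
∂h/∂x = -0.001225, ∂h/∂y = -0.001315 (det = -39175).
Head at (300650, 4094169) = 327.5 + (-0.001225)·(150) + (-0.001315)·(610) = 326.51 m.
That is lower than the 327.5 m at W1, so the point is downgradient.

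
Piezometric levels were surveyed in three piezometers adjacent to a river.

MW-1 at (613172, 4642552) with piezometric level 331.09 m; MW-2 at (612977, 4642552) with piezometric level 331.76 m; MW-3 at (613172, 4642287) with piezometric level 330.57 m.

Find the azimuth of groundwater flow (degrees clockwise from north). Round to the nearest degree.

∂h/∂x = (331.76 − 331.09) / (612977 − 613172) = -0.003436
∂h/∂y = (330.57 − 331.09) / (4642287 − 4642552) = +0.001962
Flow direction (−∇h) has components (+0.003436 E, -0.001962 N).
Azimuth = atan2(E, N) = atan2(+0.003436, -0.001962) = 119.7° ≈ 120°.

120°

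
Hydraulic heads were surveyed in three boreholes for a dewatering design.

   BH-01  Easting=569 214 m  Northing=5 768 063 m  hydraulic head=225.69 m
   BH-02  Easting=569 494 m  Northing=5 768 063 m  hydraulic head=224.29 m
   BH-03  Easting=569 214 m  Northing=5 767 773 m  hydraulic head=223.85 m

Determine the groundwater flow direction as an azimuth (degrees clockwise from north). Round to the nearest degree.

∂h/∂x = (224.29 − 225.69) / (569494 − 569214) = -0.005000
∂h/∂y = (223.85 − 225.69) / (5767773 − 5768063) = +0.006345
Flow direction (−∇h) has components (+0.005000 E, -0.006345 N).
Azimuth = atan2(E, N) = atan2(+0.005000, -0.006345) = 141.8° ≈ 142°.

142°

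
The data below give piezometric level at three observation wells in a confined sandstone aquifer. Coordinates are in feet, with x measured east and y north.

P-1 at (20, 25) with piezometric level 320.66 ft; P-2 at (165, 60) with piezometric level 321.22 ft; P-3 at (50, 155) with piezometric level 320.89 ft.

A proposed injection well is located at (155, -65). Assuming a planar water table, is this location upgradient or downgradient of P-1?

upgradient

With h = a·x + b·y + c and P-1 as origin, the differences give:
  145·a + 35·b = +0.56
  30·a + 130·b = +0.23
Eliminate b (×130 and ×35, subtract): 17800·a = 64.750 → a = ∂h/∂x = +0.003638
Back-substitute: b = ∂h/∂y = +0.0009298.
Head at (155, -65) = 320.66 + (+0.003638)·(135) + (+0.0009298)·(-90) = 321.07 ft.
That is higher than the 320.66 ft at P-1, so the point is upgradient.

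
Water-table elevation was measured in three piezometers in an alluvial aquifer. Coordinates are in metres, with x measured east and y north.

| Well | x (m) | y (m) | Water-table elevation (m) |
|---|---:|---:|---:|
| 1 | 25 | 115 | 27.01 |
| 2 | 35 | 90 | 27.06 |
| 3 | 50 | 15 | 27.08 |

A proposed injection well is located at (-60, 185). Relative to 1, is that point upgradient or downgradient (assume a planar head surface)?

downgradient

Differences from 1: to 2 (Δx, Δy, Δh) = (10, -25, +0.05); to 3 = (25, -100, +0.07).
Solve a·Δx + b·Δy = Δh: det = 10·(-100) − 25·(-25) = -375.
∂h/∂x = [(+0.05)·(-100) − (+0.07)·(-25)] / -375 = +0.008667
∂h/∂y = [10·(+0.07) − 25·(+0.05)] / -375 = +0.001467
Head at (-60, 185) = 27.01 + (+0.008667)·(-85) + (+0.001467)·(70) = 26.38 m.
That is lower than the 27.01 m at 1, so the point is downgradient.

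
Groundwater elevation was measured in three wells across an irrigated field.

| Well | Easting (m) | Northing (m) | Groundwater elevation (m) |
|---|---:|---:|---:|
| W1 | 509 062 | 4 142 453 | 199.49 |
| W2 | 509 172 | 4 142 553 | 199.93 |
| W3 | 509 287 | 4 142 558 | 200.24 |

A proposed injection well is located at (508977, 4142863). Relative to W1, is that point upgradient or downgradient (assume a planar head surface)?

Taking W1 as reference: W2−W1 = (110, 100, +0.44); W3−W1 = (225, 105, +0.75).
Determinant of the coordinate differences = 110·105 − 225·100 = -10950.
∂h/∂x = [(+0.44)·105 − (+0.75)·100] / -10950 = +0.002630
∂h/∂y = [110·(+0.75) − 225·(+0.44)] / -10950 = +0.001507
Head at (508977, 4142863) = 199.49 + (+0.002630)·(-85) + (+0.001507)·(410) = 199.88 m.
That is higher than the 199.49 m at W1, so the point is upgradient.

upgradient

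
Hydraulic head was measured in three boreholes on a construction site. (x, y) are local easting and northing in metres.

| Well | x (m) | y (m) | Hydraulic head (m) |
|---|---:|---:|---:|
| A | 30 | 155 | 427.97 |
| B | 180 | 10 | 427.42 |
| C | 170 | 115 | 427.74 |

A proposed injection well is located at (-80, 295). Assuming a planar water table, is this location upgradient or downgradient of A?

upgradient

Differences from A: to B (Δx, Δy, Δh) = (150, -145, -0.55); to C = (140, -40, -0.23).
Solve a·Δx + b·Δy = Δh: det = 150·(-40) − 140·(-145) = 14300.
∂h/∂x = [(-0.55)·(-40) − (-0.23)·(-145)] / 14300 = -0.0007937
∂h/∂y = [150·(-0.23) − 140·(-0.55)] / 14300 = +0.002972
Head at (-80, 295) = 427.97 + (-0.0007937)·(-110) + (+0.002972)·(140) = 428.47 m.
That is higher than the 427.97 m at A, so the point is upgradient.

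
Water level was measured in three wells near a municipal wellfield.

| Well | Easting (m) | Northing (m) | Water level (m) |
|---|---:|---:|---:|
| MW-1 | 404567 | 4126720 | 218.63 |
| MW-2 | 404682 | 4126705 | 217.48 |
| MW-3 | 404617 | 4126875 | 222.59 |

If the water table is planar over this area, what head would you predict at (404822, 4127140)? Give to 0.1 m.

Taking MW-1 as reference: MW-2−MW-1 = (115, -15, -1.15); MW-3−MW-1 = (50, 155, +3.96).
Solve a·Δx + b·Δy = Δh: det = 115·155 − 50·(-15) = 18575.
∂h/∂x = [(-1.15)·155 − (+3.96)·(-15)] / 18575 = -0.006398
∂h/∂y = [115·(+3.96) − 50·(-1.15)] / 18575 = +0.02761
h(404822, 4127140) = 218.63 + (-0.006398)·(255) + (+0.02761)·(420) = 218.63 -1.632 +11.597 = 228.596 m.

228.6 m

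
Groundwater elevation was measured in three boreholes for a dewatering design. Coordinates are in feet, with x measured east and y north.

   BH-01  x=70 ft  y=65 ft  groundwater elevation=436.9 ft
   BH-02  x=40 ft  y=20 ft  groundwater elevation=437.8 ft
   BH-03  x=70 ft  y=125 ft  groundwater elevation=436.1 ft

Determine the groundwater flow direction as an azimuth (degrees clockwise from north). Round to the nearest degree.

Taking BH-01 as reference: BH-02−BH-01 = (-30, -45, +0.9); BH-03−BH-01 = (0, 60, -0.8).
Determinant of the coordinate differences = (-30)·60 − 0·(-45) = -1800.
∂h/∂x = [(+0.9)·60 − (-0.8)·(-45)] / -1800 = -0.01000
∂h/∂y = [(-30)·(-0.8) − 0·(+0.9)] / -1800 = -0.01333
Flow direction (−∇h) has components (+0.01000 E, +0.01333 N).
Azimuth = atan2(E, N) = atan2(+0.01000, +0.01333) = 36.9° ≈ 037°.

037°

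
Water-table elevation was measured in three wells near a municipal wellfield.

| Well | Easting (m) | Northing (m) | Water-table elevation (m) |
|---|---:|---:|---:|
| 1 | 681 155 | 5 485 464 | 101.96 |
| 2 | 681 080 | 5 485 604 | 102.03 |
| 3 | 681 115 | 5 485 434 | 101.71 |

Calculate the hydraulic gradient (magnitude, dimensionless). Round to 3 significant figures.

0.00501

Taking 1 as reference: 2−1 = (-75, 140, +0.07); 3−1 = (-40, -30, -0.25).
Determinant of the coordinate differences = (-75)·(-30) − (-40)·140 = 7850.
∂h/∂x = [(+0.07)·(-30) − (-0.25)·140] / 7850 = +0.004191
∂h/∂y = [(-75)·(-0.25) − (-40)·(+0.07)] / 7850 = +0.002745
|∇h| = √(0.004191² + 0.002745²) = 0.00501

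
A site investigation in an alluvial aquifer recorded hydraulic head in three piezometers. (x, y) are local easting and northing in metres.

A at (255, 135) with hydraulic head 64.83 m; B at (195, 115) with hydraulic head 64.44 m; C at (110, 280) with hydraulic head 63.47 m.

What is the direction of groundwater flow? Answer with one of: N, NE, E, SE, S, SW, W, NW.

Differences from A: to B (Δx, Δy, Δh) = (-60, -20, -0.39); to C = (-145, 145, -1.36).
Determinant of the coordinate differences = (-60)·145 − (-145)·(-20) = -11600.
∂h/∂x = [(-0.39)·145 − (-1.36)·(-20)] / -11600 = +0.007220
∂h/∂y = [(-60)·(-1.36) − (-145)·(-0.39)] / -11600 = -0.002159
Flow = −∇h = (-0.007220 east, +0.002159 north), which points west.

W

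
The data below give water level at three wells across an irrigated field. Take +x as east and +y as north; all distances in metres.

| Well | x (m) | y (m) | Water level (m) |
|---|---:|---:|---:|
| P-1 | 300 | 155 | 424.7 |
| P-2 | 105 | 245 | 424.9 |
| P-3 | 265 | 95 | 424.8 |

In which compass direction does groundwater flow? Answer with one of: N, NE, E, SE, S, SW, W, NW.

Differences from P-1: to P-2 (Δx, Δy, Δh) = (-195, 90, +0.2); to P-3 = (-35, -60, +0.1).
Determinant of the coordinate differences = (-195)·(-60) − (-35)·90 = 14850.
∂h/∂x = [(+0.2)·(-60) − (+0.1)·90] / 14850 = -0.001414
∂h/∂y = [(-195)·(+0.1) − (-35)·(+0.2)] / 14850 = -0.0008418
Flow = −∇h = (+0.001414 east, +0.0008418 north), which points northeast.

NE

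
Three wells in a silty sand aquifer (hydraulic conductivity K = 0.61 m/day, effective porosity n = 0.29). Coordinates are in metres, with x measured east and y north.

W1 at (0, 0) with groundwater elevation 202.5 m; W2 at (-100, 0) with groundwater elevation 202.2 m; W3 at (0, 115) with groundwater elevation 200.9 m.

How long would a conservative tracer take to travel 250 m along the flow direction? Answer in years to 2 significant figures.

23 years

∂h/∂x = (202.2 − 202.5) / (-100 − 0) = +0.003000
∂h/∂y = (200.9 − 202.5) / (115 − 0) = -0.01391
|∇h| = √(0.003000² + -0.01391²) = 0.01423
Seepage velocity v = K·i/n = 0.61 × 0.01423 / 0.29 = 0.02993 m/day.
t = 250 / 0.02993 = 8353 days = 22.9 years.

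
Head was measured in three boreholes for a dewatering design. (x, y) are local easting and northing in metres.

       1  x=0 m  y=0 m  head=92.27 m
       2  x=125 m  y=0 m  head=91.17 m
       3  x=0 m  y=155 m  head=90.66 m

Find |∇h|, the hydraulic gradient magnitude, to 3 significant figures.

∂h/∂x = (91.17 − 92.27) / (125 − 0) = -0.008800
∂h/∂y = (90.66 − 92.27) / (155 − 0) = -0.01039
|∇h| = √(-0.008800² + -0.01039²) = 0.01362

0.0136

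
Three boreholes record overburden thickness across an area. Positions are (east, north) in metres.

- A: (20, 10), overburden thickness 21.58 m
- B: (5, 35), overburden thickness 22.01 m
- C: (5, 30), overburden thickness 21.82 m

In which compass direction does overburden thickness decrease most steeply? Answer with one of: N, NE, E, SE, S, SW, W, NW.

With d = a·x + b·y + c and A as origin, the differences give:
  (-15)·a + 25·b = +0.43
  (-15)·a + 20·b = +0.24
Eliminate b (×20 and ×25, subtract): 75·a = 2.600 → a = ∂d/∂x = +0.03467
Back-substitute: b = ∂d/∂y = +0.03800.
Steepest decrease is along −∇f = (-0.03467 E, -0.03800 N) → southwest.

SW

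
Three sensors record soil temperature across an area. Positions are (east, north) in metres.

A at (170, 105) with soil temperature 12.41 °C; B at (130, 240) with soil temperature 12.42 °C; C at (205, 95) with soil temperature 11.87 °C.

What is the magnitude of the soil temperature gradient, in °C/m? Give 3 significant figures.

0.0175 °C/m

Differences from A: to B (Δx, Δy, Δh) = (-40, 135, +0.01); to C = (35, -10, -0.54).
Determinant of the coordinate differences = (-40)·(-10) − 35·135 = -4325.
∂T/∂x = [(+0.01)·(-10) − (-0.54)·135] / -4325 = -0.01683
∂T/∂y = [(-40)·(-0.54) − 35·(+0.01)] / -4325 = -0.004913
|∇f| = √(-0.01683² + -0.004913²) = 0.01753 °C/m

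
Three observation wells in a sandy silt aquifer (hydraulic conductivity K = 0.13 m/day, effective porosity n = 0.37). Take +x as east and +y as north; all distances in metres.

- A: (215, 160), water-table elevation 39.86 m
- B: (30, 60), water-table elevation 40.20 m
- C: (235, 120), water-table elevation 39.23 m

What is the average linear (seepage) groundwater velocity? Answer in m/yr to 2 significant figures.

1.8 m/yr

Differences from A: to B (Δx, Δy, Δh) = (-185, -100, +0.34); to C = (20, -40, -0.63).
Solve a·Δx + b·Δy = Δh: det = (-185)·(-40) − 20·(-100) = 9400.
∂h/∂x = [(+0.34)·(-40) − (-0.63)·(-100)] / 9400 = -0.008149
∂h/∂y = [(-185)·(-0.63) − 20·(+0.34)] / 9400 = +0.01168
|∇h| = √(-0.008149² + 0.01168²) = 0.01424
Seepage velocity v = K·i/n = 0.13 × 0.01424 / 0.37 = 0.005003 m/day = 1.827 m/yr.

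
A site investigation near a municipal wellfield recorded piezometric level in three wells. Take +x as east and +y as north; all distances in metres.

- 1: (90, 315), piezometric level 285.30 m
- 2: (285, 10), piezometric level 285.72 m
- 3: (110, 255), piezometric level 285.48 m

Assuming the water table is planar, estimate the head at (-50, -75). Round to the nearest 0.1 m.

287.9 m

Taking 1 as reference: 2−1 = (195, -305, +0.42); 3−1 = (20, -60, +0.18).
Solve a·Δx + b·Δy = Δh: det = 195·(-60) − 20·(-305) = -5600.
∂h/∂x = [(+0.42)·(-60) − (+0.18)·(-305)] / -5600 = -0.005304
∂h/∂y = [195·(+0.18) − 20·(+0.42)] / -5600 = -0.004768
h(-50, -75) = 285.30 + (-0.005304)·(-140) + (-0.004768)·(-390) = 285.30 +0.743 +1.859 = 287.902 m.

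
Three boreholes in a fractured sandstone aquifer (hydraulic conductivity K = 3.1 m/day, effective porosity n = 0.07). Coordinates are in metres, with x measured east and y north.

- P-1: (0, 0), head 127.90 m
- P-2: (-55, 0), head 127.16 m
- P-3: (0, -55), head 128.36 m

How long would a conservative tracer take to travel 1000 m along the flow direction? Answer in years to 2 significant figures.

∂h/∂x = (127.16 − 127.90) / (-55 − 0) = +0.01345
∂h/∂y = (128.36 − 127.90) / (-55 − 0) = -0.008364
|∇h| = √(0.01345² + -0.008364²) = 0.01584
Seepage velocity v = K·i/n = 3.1 × 0.01584 / 0.07 = 0.7015 m/day.
t = 1000 / 0.7015 = 1426 days = 3.9 years.

3.9 years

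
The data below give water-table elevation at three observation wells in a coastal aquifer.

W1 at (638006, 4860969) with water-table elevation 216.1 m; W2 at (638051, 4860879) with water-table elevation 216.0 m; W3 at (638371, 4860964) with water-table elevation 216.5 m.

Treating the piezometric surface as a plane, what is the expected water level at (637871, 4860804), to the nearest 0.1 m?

215.7 m

Three-point gradient (reference W1): Δ to W2 = (45, -90, -0.1), Δ to W3 = (365, -5, +0.4).
∂h/∂x = +0.001119, ∂h/∂y = +0.001670 (det = 32625).
h(637871, 4860804) = 216.1 + (+0.001119)·(-135) + (+0.001670)·(-165) = 216.1 -0.151 -0.276 = 215.673 m.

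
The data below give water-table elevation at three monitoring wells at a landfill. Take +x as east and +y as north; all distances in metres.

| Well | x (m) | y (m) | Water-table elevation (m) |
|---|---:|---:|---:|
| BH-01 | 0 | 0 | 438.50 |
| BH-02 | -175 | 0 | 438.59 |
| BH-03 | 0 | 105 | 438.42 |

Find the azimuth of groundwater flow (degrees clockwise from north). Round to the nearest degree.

∂h/∂x = (438.59 − 438.50) / (-175 − 0) = -0.0005143
∂h/∂y = (438.42 − 438.50) / (105 − 0) = -0.0007619
Flow direction (−∇h) has components (+0.0005143 E, +0.0007619 N).
Azimuth = atan2(E, N) = atan2(+0.0005143, +0.0007619) = 34.0° ≈ 034°.

034°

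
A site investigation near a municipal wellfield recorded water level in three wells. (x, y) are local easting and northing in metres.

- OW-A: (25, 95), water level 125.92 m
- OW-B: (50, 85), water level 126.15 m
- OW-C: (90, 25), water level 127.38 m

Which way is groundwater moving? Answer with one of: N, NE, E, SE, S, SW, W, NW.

With h = a·x + b·y + c and OW-A as origin, the differences give:
  25·a + (-10)·b = +0.23
  65·a + (-70)·b = +1.46
Eliminate b (×(-70) and ×(-10), subtract): -1100·a = -1.500 → a = ∂h/∂x = +0.001364
Back-substitute: b = ∂h/∂y = -0.01959.
Flow = −∇h = (-0.001364 east, +0.01959 north), which points north.

N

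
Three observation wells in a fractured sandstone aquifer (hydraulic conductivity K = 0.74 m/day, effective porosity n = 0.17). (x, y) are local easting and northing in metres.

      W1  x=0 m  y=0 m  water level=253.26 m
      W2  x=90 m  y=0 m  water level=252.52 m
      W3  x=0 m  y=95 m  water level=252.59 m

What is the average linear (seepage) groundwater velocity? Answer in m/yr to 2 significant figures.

∂h/∂x = (252.52 − 253.26) / (90 − 0) = -0.008222
∂h/∂y = (252.59 − 253.26) / (95 − 0) = -0.007053
|∇h| = √(-0.008222² + -0.007053²) = 0.01083
Seepage velocity v = K·i/n = 0.74 × 0.01083 / 0.17 = 0.04714 m/day = 17.22 m/yr.

17 m/yr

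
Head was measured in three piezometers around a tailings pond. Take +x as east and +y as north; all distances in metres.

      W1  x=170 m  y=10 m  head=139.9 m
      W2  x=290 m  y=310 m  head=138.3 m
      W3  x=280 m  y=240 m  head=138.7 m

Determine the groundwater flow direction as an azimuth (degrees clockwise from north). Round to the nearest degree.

346°

With h = a·x + b·y + c and W1 as origin, the differences give:
  120·a + 300·b = -1.6
  110·a + 230·b = -1.2
Eliminate b (×230 and ×300, subtract): -5400·a = -8.00 → a = ∂h/∂x = +0.001481
Back-substitute: b = ∂h/∂y = -0.005926.
Flow direction (−∇h) has components (-0.001481 E, +0.005926 N).
Azimuth = atan2(E, N) = atan2(-0.001481, +0.005926) = 346.0° ≈ 346°.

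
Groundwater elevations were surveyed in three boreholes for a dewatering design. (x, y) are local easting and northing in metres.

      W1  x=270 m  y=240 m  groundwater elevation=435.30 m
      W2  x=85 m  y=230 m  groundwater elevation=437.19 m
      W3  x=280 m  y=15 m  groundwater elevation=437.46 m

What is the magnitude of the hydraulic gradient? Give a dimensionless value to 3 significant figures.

0.0139

Three-point gradient (reference W1): Δ to W2 = (-185, -10, +1.89), Δ to W3 = (10, -225, +2.16).
∂h/∂x = -0.009674, ∂h/∂y = -0.01003 (det = 41725).
|∇h| = √(-0.009674² + -0.01003²) = 0.01394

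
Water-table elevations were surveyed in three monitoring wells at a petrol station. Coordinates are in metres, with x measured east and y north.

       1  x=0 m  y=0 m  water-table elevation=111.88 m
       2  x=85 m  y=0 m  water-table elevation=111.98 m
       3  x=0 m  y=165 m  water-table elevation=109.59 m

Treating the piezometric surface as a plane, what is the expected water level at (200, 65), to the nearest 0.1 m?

∂h/∂x = (111.98 − 111.88) / (85 − 0) = +0.001176
∂h/∂y = (109.59 − 111.88) / (165 − 0) = -0.01388
h(200, 65) = 111.88 + (+0.001176)·(200) + (-0.01388)·(65) = 111.88 +0.235 -0.902 = 111.213 m.

111.2 m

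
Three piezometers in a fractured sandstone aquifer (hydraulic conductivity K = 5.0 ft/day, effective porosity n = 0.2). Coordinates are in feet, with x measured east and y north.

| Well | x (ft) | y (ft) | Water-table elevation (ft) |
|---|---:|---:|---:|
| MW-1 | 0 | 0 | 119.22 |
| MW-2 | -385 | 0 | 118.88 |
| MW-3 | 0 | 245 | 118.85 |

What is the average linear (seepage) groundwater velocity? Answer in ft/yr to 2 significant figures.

16 ft/yr

∂h/∂x = (118.88 − 119.22) / (-385 − 0) = +0.0008831
∂h/∂y = (118.85 − 119.22) / (245 − 0) = -0.001510
|∇h| = √(0.0008831² + -0.001510²) = 0.001749
Seepage velocity v = K·i/n = 5.0 × 0.001749 / 0.2 = 0.04372 ft/day = 15.97 ft/yr.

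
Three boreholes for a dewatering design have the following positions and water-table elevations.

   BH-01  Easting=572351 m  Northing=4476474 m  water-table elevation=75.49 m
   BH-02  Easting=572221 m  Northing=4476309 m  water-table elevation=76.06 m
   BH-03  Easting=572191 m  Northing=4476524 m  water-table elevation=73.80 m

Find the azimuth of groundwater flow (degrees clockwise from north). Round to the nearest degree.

With h = a·x + b·y + c and BH-01 as origin, the differences give:
  (-130)·a + (-165)·b = +0.57
  (-160)·a + 50·b = -1.69
Eliminate b (×50 and ×(-165), subtract): -32900·a = -250.350 → a = ∂h/∂x = +0.007609
Back-substitute: b = ∂h/∂y = -0.009450.
Flow direction (−∇h) has components (-0.007609 E, +0.009450 N).
Azimuth = atan2(E, N) = atan2(-0.007609, +0.009450) = 321.2° ≈ 321°.

321°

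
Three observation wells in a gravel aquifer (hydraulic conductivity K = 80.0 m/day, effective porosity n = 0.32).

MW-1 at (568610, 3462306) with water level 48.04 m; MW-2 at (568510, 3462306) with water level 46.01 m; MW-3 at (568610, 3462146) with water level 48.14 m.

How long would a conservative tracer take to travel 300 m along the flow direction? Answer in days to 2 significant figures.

59 days

∂h/∂x = (46.01 − 48.04) / (568510 − 568610) = +0.02030
∂h/∂y = (48.14 − 48.04) / (3462146 − 3462306) = -0.0006250
|∇h| = √(0.02030² + -0.0006250²) = 0.02031
Seepage velocity v = K·i/n = 80.0 × 0.02031 / 0.32 = 5.077 m/day.
t = 300 / 5.077 = 59.09 days.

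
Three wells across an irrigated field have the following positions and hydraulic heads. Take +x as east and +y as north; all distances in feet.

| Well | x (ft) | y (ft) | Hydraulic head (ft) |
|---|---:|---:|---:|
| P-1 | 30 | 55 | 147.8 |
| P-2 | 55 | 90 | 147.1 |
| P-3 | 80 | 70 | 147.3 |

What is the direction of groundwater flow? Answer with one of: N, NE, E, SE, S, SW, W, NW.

With h = a·x + b·y + c and P-1 as origin, the differences give:
  25·a + 35·b = -0.7
  50·a + 15·b = -0.5
Eliminate b (×15 and ×35, subtract): -1375·a = 7.00 → a = ∂h/∂x = -0.005091
Back-substitute: b = ∂h/∂y = -0.01636.
Flow = −∇h = (+0.005091 east, +0.01636 north), which points north.

N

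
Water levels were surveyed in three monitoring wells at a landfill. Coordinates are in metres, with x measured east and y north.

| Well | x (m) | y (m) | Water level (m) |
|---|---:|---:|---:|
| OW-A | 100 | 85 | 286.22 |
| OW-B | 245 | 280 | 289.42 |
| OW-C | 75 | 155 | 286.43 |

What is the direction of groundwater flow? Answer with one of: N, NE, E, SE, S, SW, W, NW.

SW

Differences from OW-A: to OW-B (Δx, Δy, Δh) = (145, 195, +3.20); to OW-C = (-25, 70, +0.21).
Solve a·Δx + b·Δy = Δh: det = 145·70 − (-25)·195 = 15025.
∂h/∂x = [(+3.20)·70 − (+0.21)·195] / 15025 = +0.01218
∂h/∂y = [145·(+0.21) − (-25)·(+3.20)] / 15025 = +0.007351
Flow = −∇h = (-0.01218 east, -0.007351 north), which points southwest.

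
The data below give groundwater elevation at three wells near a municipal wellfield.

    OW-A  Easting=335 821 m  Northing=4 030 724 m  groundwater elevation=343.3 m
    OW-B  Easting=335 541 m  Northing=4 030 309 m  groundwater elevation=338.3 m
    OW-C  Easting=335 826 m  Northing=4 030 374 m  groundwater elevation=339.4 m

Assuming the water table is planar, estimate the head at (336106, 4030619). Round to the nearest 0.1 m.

Three-point gradient (reference OW-A): Δ to OW-B = (-280, -415, -5.0), Δ to OW-C = (5, -350, -3.9).
∂h/∂x = +0.001314, ∂h/∂y = +0.01116 (det = 100075).
h(336106, 4030619) = 343.3 + (+0.001314)·(285) + (+0.01116)·(-105) = 343.3 +0.374 -1.172 = 342.503 m.

342.5 m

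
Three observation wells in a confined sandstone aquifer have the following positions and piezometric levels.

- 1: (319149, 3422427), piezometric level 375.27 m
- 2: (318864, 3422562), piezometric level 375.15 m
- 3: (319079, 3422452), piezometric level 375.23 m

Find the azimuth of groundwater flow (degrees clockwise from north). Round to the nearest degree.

219°

Taking 1 as reference: 2−1 = (-285, 135, -0.12); 3−1 = (-70, 25, -0.04).
Solve a·Δx + b·Δy = Δh: det = (-285)·25 − (-70)·135 = 2325.
∂h/∂x = [(-0.12)·25 − (-0.04)·135] / 2325 = +0.001032
∂h/∂y = [(-285)·(-0.04) − (-70)·(-0.12)] / 2325 = +0.001290
Flow direction (−∇h) has components (-0.001032 E, -0.001290 N).
Azimuth = atan2(E, N) = atan2(-0.001032, -0.001290) = 218.7° ≈ 219°.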